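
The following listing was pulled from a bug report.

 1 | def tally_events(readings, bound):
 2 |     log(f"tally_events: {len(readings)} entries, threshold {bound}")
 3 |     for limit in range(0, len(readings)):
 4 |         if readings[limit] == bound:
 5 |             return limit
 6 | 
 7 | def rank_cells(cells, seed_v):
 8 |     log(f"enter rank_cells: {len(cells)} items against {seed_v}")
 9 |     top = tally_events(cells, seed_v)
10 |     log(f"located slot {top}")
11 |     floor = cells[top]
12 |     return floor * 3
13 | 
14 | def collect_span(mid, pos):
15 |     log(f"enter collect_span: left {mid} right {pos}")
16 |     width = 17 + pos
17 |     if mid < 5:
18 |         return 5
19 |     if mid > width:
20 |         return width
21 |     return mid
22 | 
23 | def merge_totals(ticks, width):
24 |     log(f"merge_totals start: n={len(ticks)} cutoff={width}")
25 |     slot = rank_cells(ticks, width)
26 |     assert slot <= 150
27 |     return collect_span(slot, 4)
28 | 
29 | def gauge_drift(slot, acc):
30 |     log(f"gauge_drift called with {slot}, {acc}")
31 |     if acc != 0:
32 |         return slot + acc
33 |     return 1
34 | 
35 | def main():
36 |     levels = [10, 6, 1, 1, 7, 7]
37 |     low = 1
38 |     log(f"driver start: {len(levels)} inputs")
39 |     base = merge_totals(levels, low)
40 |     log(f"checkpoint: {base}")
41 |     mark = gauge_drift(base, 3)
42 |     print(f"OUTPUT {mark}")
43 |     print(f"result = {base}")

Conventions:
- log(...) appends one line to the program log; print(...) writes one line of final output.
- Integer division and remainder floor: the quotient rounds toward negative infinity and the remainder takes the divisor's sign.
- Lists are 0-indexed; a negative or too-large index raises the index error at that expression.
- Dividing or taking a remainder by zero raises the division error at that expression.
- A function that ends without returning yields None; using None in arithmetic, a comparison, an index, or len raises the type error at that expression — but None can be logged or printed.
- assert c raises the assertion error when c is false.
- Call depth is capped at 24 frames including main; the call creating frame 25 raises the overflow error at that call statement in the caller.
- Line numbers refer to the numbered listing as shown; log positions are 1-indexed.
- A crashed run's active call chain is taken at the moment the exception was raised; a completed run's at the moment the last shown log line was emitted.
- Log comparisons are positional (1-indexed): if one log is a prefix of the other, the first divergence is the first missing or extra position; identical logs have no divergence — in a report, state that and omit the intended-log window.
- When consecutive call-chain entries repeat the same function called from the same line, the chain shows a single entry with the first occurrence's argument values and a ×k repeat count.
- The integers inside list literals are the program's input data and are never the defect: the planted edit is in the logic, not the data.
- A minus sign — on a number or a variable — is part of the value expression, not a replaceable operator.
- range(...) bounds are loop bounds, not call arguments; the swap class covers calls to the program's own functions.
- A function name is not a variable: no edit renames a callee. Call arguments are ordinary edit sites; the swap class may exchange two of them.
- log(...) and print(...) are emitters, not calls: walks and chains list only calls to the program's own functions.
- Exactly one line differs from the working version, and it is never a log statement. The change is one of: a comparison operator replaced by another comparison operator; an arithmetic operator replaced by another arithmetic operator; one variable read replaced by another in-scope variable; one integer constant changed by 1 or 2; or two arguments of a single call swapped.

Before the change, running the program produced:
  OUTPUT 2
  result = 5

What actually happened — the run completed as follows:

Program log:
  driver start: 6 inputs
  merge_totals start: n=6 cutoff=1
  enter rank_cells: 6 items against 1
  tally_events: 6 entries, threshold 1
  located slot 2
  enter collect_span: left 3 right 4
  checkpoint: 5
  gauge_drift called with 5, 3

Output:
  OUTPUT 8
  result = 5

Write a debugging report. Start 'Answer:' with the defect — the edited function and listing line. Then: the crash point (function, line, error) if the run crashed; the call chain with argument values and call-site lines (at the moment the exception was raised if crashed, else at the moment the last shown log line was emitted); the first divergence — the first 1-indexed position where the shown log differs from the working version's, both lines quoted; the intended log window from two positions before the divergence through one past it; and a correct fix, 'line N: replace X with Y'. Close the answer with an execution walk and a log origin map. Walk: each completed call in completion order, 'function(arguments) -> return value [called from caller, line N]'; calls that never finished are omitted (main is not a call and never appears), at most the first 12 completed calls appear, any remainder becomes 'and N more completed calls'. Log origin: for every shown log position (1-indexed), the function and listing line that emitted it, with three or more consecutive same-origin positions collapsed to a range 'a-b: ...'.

Answer: the defect is in gauge_drift at line 32.
The tell: Log streams are identical — the defect surfaces only in the printed output.
Call chain: main -> gauge_drift(5, 3) (called at line 41).
First divergence: none; the two logs match at every position.
Execution walk:
  tally_events([10, 6, 1, 1, 7, 7], 1) -> 2  [called from rank_cells, line 9]
  rank_cells([10, 6, 1, 1, 7, 7], 1) -> 3  [called from merge_totals, line 25]
  collect_span(3, 4) -> 5  [called from merge_totals, line 27]
  merge_totals([10, 6, 1, 1, 7, 7], 1) -> 5  [called from main, line 39]
  gauge_drift(5, 3) -> 8  [called from main, line 41]
Log origins:
  1: logged in main at line 38
  2: logged in merge_totals at line 24
  3: logged in rank_cells at line 8
  4: logged in tally_events at line 2
  5: logged in rank_cells at line 10
  6: logged in collect_span at line 15
  7: logged in main at line 40
  8: logged in gauge_drift at line 30
A correct fix: line 32: replace `+` with `%`.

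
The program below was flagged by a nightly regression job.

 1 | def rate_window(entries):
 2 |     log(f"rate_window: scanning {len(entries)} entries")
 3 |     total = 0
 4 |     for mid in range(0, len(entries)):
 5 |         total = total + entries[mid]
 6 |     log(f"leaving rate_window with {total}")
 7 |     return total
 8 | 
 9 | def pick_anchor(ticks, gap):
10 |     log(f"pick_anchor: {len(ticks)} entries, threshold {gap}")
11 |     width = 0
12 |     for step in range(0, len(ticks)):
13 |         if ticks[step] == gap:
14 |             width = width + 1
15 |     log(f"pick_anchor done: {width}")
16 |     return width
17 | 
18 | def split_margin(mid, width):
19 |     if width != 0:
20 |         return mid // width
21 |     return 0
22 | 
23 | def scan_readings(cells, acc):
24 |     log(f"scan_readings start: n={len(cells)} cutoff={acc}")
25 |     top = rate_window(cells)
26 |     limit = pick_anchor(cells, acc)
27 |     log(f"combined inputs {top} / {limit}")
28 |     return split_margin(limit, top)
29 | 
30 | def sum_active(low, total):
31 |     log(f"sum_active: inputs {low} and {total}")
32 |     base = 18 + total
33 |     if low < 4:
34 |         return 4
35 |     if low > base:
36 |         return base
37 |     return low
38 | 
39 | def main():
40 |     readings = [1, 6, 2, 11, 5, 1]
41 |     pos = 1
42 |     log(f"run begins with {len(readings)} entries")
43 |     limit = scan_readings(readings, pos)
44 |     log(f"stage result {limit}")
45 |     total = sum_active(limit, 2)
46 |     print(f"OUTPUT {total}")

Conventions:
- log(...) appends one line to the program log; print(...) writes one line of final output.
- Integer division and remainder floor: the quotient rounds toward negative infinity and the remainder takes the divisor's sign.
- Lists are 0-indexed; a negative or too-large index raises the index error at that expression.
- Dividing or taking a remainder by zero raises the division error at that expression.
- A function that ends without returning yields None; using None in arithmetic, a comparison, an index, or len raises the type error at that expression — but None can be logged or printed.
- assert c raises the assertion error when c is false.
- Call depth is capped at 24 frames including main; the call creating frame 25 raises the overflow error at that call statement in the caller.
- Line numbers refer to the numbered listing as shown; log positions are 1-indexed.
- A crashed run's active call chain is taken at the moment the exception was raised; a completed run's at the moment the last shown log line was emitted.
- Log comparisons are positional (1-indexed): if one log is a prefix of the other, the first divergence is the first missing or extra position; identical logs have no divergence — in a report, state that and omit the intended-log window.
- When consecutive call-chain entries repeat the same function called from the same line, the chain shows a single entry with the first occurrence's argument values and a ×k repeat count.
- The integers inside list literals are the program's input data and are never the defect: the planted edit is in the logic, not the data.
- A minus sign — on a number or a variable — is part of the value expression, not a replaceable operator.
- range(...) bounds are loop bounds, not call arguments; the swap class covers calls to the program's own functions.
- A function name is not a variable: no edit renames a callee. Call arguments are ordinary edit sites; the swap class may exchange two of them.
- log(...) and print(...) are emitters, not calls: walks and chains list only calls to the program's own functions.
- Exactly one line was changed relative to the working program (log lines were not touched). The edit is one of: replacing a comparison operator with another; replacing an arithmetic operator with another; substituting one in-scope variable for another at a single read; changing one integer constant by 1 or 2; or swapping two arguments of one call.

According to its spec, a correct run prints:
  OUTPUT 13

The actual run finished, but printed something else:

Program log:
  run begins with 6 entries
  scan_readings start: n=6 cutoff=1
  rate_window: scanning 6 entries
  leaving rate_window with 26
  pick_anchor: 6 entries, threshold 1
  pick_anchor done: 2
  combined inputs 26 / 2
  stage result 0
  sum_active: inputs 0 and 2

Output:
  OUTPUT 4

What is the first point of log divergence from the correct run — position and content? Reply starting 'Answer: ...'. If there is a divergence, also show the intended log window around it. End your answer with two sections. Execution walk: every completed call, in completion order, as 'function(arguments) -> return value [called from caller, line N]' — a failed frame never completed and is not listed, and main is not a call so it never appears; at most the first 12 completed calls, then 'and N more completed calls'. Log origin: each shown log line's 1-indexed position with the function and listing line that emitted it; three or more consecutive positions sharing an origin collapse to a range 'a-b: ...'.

Answer: position 8 — shown 'stage result 0', intended 'stage result 13'.
Intended log window:
  6: pick_anchor done: 2
  7: combined inputs 26 / 2
  8: stage result 13
  9: sum_active: inputs 13 and 2
Execution walk:
  rate_window([1, 6, 2, 11, 5, 1]) -> 26  [called from scan_readings, line 25]
  pick_anchor([1, 6, 2, 11, 5, 1], 1) -> 2  [called from scan_readings, line 26]
  split_margin(2, 26) -> 0  [called from scan_readings, line 28]
  scan_readings([1, 6, 2, 11, 5, 1], 1) -> 0  [called from main, line 43]
  sum_active(0, 2) -> 4  [called from main, line 45]
Log origins:
  1: emitted by main (line 42)
  2: emitted by scan_readings (line 24)
  3: emitted by rate_window (line 2)
  4: emitted by rate_window (line 6)
  5: emitted by pick_anchor (line 10)
  6: emitted by pick_anchor (line 15)
  7: emitted by scan_readings (line 27)
  8: emitted by main (line 44)
  9: emitted by sum_active (line 31)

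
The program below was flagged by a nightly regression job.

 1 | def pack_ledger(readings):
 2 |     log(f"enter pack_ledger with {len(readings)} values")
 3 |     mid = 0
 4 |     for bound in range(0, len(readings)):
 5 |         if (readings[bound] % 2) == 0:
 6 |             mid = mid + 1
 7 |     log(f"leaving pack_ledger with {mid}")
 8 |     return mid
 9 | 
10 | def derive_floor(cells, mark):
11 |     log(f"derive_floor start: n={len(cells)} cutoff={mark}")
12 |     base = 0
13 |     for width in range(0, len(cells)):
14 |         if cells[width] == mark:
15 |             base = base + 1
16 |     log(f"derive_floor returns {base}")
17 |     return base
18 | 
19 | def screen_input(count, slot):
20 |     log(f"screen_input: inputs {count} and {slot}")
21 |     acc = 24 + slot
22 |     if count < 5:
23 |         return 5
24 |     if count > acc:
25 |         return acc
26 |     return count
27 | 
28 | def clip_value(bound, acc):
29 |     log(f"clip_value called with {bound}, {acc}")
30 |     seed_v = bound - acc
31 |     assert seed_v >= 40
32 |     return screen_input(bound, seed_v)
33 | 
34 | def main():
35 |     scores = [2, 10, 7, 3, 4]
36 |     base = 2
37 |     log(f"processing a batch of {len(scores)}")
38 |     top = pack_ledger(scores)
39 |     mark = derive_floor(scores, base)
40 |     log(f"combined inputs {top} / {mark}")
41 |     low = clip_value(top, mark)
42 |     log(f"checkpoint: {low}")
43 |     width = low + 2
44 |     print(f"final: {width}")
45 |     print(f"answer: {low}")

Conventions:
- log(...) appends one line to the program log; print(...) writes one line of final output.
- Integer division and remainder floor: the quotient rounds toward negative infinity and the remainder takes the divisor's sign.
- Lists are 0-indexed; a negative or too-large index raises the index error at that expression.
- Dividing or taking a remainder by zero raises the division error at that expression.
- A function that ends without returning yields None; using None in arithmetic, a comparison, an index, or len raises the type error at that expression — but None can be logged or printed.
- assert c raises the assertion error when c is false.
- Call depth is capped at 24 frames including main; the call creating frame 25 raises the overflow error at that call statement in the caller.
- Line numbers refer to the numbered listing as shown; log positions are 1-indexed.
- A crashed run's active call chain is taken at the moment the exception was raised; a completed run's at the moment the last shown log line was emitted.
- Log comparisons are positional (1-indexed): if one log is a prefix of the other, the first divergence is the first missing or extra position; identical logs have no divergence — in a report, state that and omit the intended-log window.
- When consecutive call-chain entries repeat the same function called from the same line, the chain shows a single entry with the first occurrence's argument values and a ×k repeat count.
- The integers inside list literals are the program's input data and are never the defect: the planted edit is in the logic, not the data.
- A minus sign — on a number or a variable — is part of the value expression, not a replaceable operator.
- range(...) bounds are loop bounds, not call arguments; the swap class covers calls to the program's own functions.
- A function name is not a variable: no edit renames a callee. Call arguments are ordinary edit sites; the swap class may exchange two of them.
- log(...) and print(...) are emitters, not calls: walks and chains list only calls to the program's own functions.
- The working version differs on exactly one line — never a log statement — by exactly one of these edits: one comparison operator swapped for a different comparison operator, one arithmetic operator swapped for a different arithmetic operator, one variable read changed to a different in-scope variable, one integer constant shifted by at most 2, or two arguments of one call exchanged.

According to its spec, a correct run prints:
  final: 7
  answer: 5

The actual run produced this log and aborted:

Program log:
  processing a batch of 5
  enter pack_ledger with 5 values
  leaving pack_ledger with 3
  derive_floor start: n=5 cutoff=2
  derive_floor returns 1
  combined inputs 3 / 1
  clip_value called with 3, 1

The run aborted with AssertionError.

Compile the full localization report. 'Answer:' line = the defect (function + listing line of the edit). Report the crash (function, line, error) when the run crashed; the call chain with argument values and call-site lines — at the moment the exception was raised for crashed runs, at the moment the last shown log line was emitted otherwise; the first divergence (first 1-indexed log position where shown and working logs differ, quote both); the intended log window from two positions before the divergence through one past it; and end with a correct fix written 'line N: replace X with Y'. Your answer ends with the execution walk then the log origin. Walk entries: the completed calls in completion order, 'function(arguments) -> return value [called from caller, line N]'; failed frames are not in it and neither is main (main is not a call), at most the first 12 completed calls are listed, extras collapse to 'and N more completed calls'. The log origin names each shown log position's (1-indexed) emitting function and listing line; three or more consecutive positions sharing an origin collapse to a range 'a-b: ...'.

Answer: the defect is in clip_value at line 31.
Key fact: A complete run would log 'screen_input: inputs 3 and 2' next, but this one stopped at 7 lines.
Crash: clip_value, line 31, AssertionError.
Call chain: main -> clip_value(3, 1) (called at line 41).
First divergence: position 8 (shown log ended at 7 lines; the working version continues: 'screen_input: inputs 3 and 2').
Intended log window:
  6: combined inputs 3 / 1
  7: clip_value called with 3, 1
  8: screen_input: inputs 3 and 2
  9: checkpoint: 5
Execution walk:
  pack_ledger([2, 10, 7, 3, 4]) -> 3  [called from main, line 38]
  derive_floor([2, 10, 7, 3, 4], 2) -> 1  [called from main, line 39]
Log origin:
  1: logged in main at line 37
  2: logged in pack_ledger at line 2
  3: logged in pack_ledger at line 7
  4: logged in derive_floor at line 11
  5: logged in derive_floor at line 16
  6: logged in main at line 40
  7: logged in clip_value at line 29
A correct fix: line 31: replace `>=` with `<=`.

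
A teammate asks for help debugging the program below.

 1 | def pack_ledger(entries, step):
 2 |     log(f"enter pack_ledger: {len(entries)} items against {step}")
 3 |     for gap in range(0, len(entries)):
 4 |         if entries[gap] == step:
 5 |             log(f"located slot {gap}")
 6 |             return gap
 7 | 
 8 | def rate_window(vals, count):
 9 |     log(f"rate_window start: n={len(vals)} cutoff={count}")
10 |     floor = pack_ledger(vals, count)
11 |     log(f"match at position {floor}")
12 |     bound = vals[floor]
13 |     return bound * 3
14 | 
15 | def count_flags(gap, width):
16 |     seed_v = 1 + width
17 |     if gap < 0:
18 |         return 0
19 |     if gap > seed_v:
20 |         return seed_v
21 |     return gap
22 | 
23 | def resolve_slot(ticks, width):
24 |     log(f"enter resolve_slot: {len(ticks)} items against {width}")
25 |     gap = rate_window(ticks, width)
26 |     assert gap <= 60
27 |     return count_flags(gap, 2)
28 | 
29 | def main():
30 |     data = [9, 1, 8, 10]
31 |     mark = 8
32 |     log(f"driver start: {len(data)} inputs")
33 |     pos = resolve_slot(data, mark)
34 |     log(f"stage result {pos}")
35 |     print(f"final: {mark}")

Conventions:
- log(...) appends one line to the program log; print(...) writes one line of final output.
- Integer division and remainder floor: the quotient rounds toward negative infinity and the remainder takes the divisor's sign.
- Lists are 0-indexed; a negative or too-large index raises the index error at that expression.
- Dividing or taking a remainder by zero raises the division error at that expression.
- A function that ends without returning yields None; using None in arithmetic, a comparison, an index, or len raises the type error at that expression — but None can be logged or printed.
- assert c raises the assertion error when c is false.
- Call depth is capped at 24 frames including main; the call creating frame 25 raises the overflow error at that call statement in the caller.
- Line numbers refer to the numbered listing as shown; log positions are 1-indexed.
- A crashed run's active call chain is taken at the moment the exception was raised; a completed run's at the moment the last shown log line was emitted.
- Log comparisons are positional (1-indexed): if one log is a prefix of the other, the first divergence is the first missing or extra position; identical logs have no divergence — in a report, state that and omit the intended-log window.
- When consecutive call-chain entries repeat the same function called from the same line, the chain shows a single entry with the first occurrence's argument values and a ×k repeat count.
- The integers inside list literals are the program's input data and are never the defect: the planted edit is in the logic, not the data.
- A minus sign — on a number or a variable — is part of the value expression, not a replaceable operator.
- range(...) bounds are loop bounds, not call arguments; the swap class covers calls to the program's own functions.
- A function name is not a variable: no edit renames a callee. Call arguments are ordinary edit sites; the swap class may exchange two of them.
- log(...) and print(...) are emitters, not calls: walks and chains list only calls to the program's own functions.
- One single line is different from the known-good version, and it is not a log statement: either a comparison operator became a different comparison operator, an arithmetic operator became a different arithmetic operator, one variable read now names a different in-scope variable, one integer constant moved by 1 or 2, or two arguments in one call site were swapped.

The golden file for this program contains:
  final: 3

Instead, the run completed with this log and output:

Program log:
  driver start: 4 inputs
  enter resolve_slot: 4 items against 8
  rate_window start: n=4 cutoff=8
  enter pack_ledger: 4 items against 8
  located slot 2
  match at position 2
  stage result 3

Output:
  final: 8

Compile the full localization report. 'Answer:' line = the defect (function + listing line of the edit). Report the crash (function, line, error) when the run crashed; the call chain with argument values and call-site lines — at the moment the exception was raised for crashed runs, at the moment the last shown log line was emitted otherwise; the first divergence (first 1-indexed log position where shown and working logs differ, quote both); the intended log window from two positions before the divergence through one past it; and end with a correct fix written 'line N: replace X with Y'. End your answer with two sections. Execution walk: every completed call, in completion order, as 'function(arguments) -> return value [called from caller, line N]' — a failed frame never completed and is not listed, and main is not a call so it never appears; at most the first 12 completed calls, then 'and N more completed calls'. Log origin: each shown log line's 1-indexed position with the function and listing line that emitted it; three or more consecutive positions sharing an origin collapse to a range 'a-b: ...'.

Answer: the defect is in main at line 35.
Core observation: Log streams are identical — the defect surfaces only in the printed output.
Call chain: main.
First divergence: none — the logs agree in full.
Execution walk:
  pack_ledger([9, 1, 8, 10], 8) -> 2  [called from rate_window, line 10]
  rate_window([9, 1, 8, 10], 8) -> 24  [called from resolve_slot, line 25]
  count_flags(24, 2) -> 3  [called from resolve_slot, line 27]
  resolve_slot([9, 1, 8, 10], 8) -> 3  [called from main, line 33]
Log line origins:
  1: logged in main at line 32
  2: logged in resolve_slot at line 24
  3: logged in rate_window at line 9
  4: logged in pack_ledger at line 2
  5: logged in pack_ledger at line 5
  6: logged in rate_window at line 11
  7: logged in main at line 34
A correct fix: line 35: replace `mark` with `pos`.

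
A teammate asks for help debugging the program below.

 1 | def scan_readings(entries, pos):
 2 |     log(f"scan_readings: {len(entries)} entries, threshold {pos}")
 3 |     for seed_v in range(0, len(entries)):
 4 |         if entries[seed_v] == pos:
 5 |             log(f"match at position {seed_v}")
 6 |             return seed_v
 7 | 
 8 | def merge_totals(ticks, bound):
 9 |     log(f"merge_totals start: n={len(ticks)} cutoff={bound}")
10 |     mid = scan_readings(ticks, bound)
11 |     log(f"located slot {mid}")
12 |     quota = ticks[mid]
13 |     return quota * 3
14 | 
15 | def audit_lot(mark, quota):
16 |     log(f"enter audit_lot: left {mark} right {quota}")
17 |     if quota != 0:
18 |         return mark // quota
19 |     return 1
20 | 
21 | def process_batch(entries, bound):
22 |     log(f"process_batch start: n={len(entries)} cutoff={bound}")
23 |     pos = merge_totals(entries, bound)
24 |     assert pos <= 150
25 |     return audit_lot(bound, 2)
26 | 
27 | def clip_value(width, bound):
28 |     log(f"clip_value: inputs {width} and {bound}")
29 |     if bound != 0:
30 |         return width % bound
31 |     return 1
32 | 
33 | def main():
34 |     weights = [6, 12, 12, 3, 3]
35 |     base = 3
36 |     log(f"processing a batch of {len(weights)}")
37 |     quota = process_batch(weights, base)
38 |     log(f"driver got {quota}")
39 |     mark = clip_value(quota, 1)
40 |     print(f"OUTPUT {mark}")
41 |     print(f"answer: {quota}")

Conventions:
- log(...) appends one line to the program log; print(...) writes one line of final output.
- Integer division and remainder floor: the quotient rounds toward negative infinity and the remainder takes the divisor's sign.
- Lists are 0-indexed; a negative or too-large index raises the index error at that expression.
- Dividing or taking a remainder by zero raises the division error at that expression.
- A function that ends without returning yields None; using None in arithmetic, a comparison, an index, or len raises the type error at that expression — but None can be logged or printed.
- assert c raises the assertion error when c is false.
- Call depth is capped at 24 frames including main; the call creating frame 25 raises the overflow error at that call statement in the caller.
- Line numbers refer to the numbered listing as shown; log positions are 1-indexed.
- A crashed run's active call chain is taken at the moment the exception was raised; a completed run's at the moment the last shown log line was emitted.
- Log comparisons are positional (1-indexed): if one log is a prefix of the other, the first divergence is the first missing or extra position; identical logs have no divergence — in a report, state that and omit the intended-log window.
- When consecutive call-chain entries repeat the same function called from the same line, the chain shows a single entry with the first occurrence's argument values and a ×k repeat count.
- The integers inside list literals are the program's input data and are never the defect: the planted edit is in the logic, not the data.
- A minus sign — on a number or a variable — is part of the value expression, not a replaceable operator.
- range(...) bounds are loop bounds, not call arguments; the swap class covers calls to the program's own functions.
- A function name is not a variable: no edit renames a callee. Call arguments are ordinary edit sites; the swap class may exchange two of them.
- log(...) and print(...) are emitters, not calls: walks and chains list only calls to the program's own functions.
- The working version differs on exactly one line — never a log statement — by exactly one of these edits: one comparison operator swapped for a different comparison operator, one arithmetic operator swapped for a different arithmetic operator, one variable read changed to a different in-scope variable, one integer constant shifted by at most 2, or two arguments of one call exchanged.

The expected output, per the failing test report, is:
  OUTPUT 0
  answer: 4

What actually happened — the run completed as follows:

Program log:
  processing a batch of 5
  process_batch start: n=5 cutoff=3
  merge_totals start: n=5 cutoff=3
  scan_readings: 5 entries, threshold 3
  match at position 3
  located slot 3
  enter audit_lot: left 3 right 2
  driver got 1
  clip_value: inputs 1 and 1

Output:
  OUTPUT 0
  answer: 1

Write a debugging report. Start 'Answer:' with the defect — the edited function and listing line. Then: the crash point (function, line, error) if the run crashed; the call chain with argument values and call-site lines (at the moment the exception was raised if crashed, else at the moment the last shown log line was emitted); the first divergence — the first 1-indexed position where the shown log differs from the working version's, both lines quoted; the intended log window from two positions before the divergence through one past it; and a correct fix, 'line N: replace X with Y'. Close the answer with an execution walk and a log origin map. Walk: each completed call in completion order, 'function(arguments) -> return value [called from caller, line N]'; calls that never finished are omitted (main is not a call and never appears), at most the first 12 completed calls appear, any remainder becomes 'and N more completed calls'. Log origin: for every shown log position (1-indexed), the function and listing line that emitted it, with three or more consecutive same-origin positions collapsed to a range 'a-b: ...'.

Answer: the defect is in process_batch at line 25.
The tell: Everything matches until log position 7, which reads 'enter audit_lot: left 3 right 2' in place of 'enter audit_lot: left 9 right 2'.
Call chain: main -> clip_value(1, 1) (called at line 39).
First divergence: at position 7 the run shows 'enter audit_lot: left 3 right 2' where the working version logs 'enter audit_lot: left 9 right 2'.
Intended log window:
  5: match at position 3
  6: located slot 3
  7: enter audit_lot: left 9 right 2
  8: driver got 4
Execution walk:
  scan_readings([6, 12, 12, 3, 3], 3) -> 3  [called from merge_totals, line 10]
  merge_totals([6, 12, 12, 3, 3], 3) -> 9  [called from process_batch, line 23]
  audit_lot(3, 2) -> 1  [called from process_batch, line 25]
  process_batch([6, 12, 12, 3, 3], 3) -> 1  [called from main, line 37]
  clip_value(1, 1) -> 0  [called from main, line 39]
Log origins:
  1: logged in main at line 36
  2: logged in process_batch at line 22
  3: logged in merge_totals at line 9
  4: logged in scan_readings at line 2
  5: logged in scan_readings at line 5
  6: logged in merge_totals at line 11
  7: logged in audit_lot at line 16
  8: logged in main at line 38
  9: logged in clip_value at line 28
A correct fix: line 25: replace `bound` with `pos`.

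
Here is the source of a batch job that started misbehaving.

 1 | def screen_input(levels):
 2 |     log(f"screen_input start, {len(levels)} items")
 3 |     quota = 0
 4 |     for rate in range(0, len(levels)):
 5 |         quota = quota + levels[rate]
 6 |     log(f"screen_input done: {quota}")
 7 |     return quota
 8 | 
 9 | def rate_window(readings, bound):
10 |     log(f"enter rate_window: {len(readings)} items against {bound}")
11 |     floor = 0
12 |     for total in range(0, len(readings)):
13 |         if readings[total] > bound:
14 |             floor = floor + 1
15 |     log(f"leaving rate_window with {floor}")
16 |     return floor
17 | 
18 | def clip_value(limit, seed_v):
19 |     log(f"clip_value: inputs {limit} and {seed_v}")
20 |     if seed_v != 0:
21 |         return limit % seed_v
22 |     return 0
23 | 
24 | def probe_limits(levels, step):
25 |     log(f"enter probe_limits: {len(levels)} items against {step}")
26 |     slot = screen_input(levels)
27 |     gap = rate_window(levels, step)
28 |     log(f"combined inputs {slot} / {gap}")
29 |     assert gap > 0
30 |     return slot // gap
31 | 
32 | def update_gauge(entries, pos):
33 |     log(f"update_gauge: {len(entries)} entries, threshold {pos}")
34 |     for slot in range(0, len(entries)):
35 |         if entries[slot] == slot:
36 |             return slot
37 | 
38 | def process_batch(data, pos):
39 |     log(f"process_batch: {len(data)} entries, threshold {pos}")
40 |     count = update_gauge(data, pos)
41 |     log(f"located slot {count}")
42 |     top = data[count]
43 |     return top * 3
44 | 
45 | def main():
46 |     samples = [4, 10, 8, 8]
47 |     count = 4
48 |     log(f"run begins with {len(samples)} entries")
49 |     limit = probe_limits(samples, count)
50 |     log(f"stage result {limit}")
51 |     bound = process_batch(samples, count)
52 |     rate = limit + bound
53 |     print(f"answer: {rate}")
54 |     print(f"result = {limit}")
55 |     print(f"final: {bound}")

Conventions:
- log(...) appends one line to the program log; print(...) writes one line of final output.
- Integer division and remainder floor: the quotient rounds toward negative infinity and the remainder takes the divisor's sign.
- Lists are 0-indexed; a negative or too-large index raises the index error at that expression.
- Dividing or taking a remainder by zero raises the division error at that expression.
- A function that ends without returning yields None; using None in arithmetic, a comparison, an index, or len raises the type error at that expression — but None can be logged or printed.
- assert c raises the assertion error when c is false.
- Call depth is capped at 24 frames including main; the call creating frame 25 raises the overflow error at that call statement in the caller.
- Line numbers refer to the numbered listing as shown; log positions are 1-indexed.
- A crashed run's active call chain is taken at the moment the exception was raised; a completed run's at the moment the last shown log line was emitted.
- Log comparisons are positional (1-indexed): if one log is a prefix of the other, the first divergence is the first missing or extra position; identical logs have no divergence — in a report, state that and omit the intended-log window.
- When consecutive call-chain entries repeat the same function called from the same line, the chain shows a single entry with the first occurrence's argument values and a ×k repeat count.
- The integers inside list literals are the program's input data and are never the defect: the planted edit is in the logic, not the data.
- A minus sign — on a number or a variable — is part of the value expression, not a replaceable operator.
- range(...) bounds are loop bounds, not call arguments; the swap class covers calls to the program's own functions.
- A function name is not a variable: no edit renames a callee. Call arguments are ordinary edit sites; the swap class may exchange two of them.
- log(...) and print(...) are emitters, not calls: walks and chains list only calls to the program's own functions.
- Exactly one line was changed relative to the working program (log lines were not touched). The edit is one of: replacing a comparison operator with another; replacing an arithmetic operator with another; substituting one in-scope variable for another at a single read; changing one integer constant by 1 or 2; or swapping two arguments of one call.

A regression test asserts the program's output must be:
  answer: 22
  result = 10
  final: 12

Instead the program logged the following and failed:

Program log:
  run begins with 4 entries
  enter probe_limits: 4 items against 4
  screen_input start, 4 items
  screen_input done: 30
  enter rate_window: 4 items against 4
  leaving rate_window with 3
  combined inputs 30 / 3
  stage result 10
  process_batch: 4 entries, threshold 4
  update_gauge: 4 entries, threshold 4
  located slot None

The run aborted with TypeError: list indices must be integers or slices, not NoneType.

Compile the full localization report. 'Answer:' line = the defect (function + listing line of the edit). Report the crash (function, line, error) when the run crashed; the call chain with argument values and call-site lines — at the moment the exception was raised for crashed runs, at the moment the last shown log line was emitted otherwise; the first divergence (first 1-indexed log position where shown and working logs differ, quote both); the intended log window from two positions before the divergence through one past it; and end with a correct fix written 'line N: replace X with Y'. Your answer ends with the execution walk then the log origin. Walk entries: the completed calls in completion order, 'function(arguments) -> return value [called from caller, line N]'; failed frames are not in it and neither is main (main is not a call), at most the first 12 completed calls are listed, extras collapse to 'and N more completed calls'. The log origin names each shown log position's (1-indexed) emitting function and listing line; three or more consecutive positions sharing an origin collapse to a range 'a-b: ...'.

Answer: the defect is in update_gauge at line 35.
Core observation: Log line 11 is where behavior first shows: 'located slot None' appears instead of 'located slot 0'.
Crash: process_batch, line 42, TypeError.
Call chain: main -> process_batch([4, 10, 8, 8], 4) (called at line 51).
First divergence: position 11 — shown 'located slot None', intended 'located slot 0'.
Intended log window:
  9: process_batch: 4 entries, threshold 4
  10: update_gauge: 4 entries, threshold 4
  11: located slot 0
Execution walk:
  screen_input([4, 10, 8, 8]) -> 30  [called from probe_limits, line 26]
  rate_window([4, 10, 8, 8], 4) -> 3  [called from probe_limits, line 27]
  probe_limits([4, 10, 8, 8], 4) -> 10  [called from main, line 49]
  update_gauge([4, 10, 8, 8], 4) -> None  [called from process_batch, line 40]
Origin of each log line:
  1: logged in main at line 48
  2: logged in probe_limits at line 25
  3: logged in screen_input at line 2
  4: logged in screen_input at line 6
  5: logged in rate_window at line 10
  6: logged in rate_window at line 15
  7: logged in probe_limits at line 28
  8: logged in main at line 50
  9: logged in process_batch at line 39
  10: logged in update_gauge at line 33
  11: logged in process_batch at line 41
A correct fix: line 35: replace `entries[slot] == slot` with `entries[slot] == pos`.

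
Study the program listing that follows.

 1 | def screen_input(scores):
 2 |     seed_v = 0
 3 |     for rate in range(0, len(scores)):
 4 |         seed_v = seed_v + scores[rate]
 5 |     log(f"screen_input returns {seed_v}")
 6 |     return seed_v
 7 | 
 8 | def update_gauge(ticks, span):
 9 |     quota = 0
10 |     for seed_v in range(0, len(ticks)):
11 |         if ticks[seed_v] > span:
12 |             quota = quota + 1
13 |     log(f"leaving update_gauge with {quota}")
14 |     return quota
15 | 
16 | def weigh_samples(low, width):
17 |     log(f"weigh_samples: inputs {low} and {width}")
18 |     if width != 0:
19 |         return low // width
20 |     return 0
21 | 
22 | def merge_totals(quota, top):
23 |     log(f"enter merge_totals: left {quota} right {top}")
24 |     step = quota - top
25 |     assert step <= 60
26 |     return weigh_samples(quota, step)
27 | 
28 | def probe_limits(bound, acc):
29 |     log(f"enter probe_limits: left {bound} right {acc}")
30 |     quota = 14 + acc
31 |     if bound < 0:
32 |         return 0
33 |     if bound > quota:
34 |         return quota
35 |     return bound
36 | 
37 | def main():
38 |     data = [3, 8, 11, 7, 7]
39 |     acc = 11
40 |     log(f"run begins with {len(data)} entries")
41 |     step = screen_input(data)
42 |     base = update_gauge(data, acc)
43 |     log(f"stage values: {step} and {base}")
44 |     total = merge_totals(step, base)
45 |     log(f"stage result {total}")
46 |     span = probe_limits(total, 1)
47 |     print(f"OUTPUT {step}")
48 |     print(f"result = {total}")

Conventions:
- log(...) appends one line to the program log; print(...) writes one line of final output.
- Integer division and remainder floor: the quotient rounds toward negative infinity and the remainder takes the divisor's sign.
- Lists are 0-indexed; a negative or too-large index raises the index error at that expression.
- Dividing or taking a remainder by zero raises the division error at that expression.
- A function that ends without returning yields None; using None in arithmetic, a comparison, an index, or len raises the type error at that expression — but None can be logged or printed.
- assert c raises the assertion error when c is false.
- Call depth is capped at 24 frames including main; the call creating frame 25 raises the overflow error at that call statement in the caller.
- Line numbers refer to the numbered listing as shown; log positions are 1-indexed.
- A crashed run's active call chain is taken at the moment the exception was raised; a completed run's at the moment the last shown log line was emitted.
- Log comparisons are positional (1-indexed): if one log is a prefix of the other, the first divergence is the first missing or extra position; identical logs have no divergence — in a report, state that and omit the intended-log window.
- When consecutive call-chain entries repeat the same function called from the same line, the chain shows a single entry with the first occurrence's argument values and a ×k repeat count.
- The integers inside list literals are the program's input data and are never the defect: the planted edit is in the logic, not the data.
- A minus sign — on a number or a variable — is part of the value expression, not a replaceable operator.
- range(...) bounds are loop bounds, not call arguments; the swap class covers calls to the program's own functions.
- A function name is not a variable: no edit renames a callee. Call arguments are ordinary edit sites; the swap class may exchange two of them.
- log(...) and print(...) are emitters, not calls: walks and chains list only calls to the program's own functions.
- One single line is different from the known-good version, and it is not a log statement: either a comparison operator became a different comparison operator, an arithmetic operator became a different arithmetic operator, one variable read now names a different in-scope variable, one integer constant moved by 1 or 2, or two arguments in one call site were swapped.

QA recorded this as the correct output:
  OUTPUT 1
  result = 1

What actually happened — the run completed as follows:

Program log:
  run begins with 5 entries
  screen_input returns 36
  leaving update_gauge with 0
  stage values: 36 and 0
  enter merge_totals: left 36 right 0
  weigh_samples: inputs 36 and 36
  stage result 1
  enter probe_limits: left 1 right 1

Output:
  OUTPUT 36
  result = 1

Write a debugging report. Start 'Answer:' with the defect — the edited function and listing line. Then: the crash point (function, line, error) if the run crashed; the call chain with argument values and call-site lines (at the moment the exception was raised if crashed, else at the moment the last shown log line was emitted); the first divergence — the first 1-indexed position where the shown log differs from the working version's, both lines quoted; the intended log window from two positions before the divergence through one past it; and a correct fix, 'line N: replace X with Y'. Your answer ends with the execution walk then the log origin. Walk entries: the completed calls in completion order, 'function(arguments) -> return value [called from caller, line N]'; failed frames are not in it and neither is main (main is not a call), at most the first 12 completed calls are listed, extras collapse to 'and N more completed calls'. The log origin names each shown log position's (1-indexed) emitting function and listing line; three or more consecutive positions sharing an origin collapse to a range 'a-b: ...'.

Answer: the defect is in main at line 47.
The tell: Every logged value matches the working version; the printed result is what differs.
Call chain: main -> probe_limits(1, 1) (called at line 46).
First divergence: there is none — every log position agrees.
Execution walk:
  screen_input([3, 8, 11, 7, 7]) -> 36  [called from main, line 41]
  update_gauge([3, 8, 11, 7, 7], 11) -> 0  [called from main, line 42]
  weigh_samples(36, 36) -> 1  [called from merge_totals, line 26]
  merge_totals(36, 0) -> 1  [called from main, line 44]
  probe_limits(1, 1) -> 1  [called from main, line 46]
Log origins:
  1: from main, line 40
  2: from screen_input, line 5
  3: from update_gauge, line 13
  4: from main, line 43
  5: from merge_totals, line 23
  6: from weigh_samples, line 17
  7: from main, line 45
  8: from probe_limits, line 29
A correct fix: line 47: replace `step` with `span`.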